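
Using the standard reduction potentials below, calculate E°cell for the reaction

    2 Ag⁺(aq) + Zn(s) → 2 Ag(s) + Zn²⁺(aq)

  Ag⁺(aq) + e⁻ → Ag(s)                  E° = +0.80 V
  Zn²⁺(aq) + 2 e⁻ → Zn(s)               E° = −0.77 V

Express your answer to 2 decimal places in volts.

+1.57 V

In the reaction as written, Ag⁺(aq) is reduced (cathode) and Zn²⁺(aq) is produced by oxidation at the anode.
E°cell = E°(cathode) − E°(anode) = +0.80 − (−0.77) = +1.57 V.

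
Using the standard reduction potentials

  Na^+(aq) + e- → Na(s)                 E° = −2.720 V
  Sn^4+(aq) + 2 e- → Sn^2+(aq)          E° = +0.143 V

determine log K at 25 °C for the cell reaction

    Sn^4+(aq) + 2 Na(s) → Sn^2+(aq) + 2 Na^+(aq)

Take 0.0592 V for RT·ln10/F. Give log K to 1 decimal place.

The Sn⁴⁺/Sn²⁺ couple is reduced (cathode); E°cell = +0.143 − (−2.720) = +2.863 V with n = 2.
At equilibrium E = 0, so log K = nE°cell / 0.0592 = (2)(+2.863) / 0.0592 = 96.7.

log K = 96.7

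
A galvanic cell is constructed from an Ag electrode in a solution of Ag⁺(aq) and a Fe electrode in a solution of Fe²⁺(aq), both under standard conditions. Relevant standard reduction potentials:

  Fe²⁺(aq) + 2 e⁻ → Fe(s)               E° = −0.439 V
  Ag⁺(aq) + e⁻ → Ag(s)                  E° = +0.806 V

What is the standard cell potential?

Of the two couples in this cell, the one with the more positive reduction potential is reduced at the cathode: here that is Ag⁺/Ag (+0.806 V); Fe²⁺/Fe (−0.439 V) is the anode.
E°cell = E°(cathode) − E°(anode) = +0.806 − (−0.439) = +1.245 V.

+1.245 V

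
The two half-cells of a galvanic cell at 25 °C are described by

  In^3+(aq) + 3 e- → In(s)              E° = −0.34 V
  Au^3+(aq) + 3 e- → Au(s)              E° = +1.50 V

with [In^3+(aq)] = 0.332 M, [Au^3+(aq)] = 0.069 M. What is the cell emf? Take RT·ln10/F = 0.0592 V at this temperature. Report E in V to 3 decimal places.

+1.827 V

Since E°(Au³⁺/Au) > E°(In³⁺/In), Au³⁺/Au serves as the cathode.
E°cell = +1.50 − (−0.34) = +1.84 V, with n = 3 electrons transferred.
Balancing gives Au^3+(aq) + In(s) → Au(s) + In^3+(aq); hence Q = [In^3+(aq)] / [Au^3+(aq)] = 4.81 (log Q = 0.682).
E = E° − (0.0592/n)·log Q = +1.84 − (0.0592/3)(0.682) = +1.827 V.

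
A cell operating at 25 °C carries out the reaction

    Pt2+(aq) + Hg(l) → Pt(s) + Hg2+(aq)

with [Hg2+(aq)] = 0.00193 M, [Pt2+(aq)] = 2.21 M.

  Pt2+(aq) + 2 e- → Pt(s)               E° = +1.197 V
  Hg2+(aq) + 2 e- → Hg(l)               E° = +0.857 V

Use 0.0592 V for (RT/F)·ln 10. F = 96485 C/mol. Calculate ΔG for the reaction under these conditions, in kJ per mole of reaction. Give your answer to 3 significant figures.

E°cell = +1.197 − (+0.857) = +0.340 V; the balanced reaction transfers n = 2 electrons.
Q = [Hg2+(aq)] / [Pt2+(aq)] = 0.000873, so log Q = −3.059 and E = +0.340 − (0.0592/2)(−3.059) = +0.4305 V.
Finally ΔG = −nFE = −(2)(96485 C/mol)(+0.4305 V) = −83.1 kJ/mol.

−83.1 kJ/mol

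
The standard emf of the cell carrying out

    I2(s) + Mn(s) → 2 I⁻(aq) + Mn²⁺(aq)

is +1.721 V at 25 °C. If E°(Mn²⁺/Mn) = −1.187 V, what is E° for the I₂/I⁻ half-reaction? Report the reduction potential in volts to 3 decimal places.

In the reaction as written the I₂/I⁻ couple is reduced (cathode) and Mn²⁺/Mn is oxidized (anode), so E°cell = E°(I₂/I⁻) − E°(Mn²⁺/Mn).
E°(I₂/I⁻) = E°cell + E°(anode) = +1.721 + (−1.187) = +0.534 V.

+0.534 V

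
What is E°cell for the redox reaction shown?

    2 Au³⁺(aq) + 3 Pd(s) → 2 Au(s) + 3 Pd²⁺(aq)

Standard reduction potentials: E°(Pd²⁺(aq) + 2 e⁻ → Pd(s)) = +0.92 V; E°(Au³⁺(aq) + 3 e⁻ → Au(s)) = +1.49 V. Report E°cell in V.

Au³⁺(aq) gains electrons, so the Au³⁺/Au couple is the cathode; the Pd²⁺/Pd couple is the anode.
E°cell = E°(cathode) − E°(anode) = +1.49 − (+0.92) = +0.57 V.
The positive value indicates the reaction is spontaneous as written.

+0.57 V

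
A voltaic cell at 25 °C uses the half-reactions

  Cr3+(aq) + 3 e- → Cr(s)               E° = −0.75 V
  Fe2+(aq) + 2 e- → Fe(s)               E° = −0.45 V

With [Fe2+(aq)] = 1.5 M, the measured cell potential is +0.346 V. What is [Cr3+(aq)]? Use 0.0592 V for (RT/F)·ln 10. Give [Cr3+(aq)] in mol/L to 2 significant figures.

0.0086 M

Fe²⁺/Fe is the cathode (higher E°); E°cell = −0.45 − (−0.75) = +0.30 V with n = 6.
Since E = E° − (0.0592/n)·log Q, log Q = n(E° − E)/0.0592 = −4.662.
Balancing electrons gives 3 Fe2+(aq) + 2 Cr(s) → 3 Fe(s) + 2 Cr3+(aq); thus Q = [Cr3+(aq)]^2 / [Fe2+(aq)]^3.
Isolating [Cr3+(aq)] in Q = 10^{−4.662} yields log [Cr3+(aq)] = −2.067, i.e. 0.0086 M.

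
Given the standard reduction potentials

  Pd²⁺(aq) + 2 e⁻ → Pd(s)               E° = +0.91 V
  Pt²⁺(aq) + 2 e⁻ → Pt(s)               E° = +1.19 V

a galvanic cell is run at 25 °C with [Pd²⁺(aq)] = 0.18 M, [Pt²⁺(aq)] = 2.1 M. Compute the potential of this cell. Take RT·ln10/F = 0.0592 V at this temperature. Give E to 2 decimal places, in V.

+0.31 V

Pt²⁺/Pt is reduced (cathode, E° = +1.19 V) and Pd²⁺/Pd is oxidized (anode).
The standard potential is +1.19 − (+0.91) = +0.28 V and the balanced reaction transfers n = 2 electrons.
Balancing gives Pt²⁺(aq) + Pd(s) → Pt(s) + Pd²⁺(aq); hence Q = [Pd²⁺(aq)] / [Pt²⁺(aq)] = 0.0857 (log Q = −1.067).
Applying E = E° − (RT ln10/nF)·log Q gives +0.28 − (0.0592/2)(−1.067) = +0.31 V.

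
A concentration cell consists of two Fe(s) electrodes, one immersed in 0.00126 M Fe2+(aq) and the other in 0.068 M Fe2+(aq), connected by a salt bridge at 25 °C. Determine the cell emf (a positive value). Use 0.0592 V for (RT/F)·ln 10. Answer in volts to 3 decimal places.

0.051 V

For a concentration cell E°cell = 0, since both electrodes use the same couple.
The compartment with the higher Fe2+(aq) concentration (0.068 M) acts as the cathode; ions are reduced there and produced at the dilute (0.00126 M) anode.
With n = 2, Ecell = −(0.0592/2)·log([dilute]/[conc]) = −(0.0592/2)·log(0.00126/0.068) = +0.051 V.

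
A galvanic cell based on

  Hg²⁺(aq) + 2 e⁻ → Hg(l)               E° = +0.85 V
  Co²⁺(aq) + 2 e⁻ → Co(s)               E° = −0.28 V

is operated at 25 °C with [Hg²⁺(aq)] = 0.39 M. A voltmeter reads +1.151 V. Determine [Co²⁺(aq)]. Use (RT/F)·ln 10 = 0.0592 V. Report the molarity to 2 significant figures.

Hg²⁺/Hg is the cathode (higher E°); E°cell = +0.85 − (−0.28) = +1.13 V with n = 2.
Rearranging E = E° − (0.0592/n)·log Q gives log Q = 2(+1.13 − (+1.151))/0.0592 = −0.709.
For Hg²⁺(aq) + Co(s) → Hg(l) + Co²⁺(aq), the reaction quotient is Q = [Co²⁺(aq)] / [Hg²⁺(aq)].
Isolating [Co²⁺(aq)] in Q = 10^{−0.709} yields log [Co²⁺(aq)] = −1.118, i.e. 0.076 M.

0.076 M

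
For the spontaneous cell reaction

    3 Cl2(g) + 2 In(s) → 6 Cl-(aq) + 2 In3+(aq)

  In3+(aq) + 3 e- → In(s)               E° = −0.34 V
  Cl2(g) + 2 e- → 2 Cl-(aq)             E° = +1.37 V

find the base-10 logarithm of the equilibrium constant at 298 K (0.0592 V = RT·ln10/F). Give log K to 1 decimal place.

log K = 173.3

The Cl₂/Cl⁻ couple is reduced (cathode); E°cell = +1.37 − (−0.34) = +1.71 V with n = 6.
At equilibrium E = 0, so log K = nE°cell / 0.0592 = (6)(+1.71) / 0.0592 = 173.3.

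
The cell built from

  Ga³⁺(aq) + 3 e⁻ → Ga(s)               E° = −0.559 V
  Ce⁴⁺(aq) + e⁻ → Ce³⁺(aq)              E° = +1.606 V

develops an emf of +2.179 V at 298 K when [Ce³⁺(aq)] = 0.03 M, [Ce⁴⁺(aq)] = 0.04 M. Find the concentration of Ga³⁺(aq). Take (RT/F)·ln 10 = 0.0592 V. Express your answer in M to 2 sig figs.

With Ce⁴⁺/Ce³⁺ at the cathode and Ga³⁺/Ga at the anode, E°cell = +1.606 − (−0.559) = +2.165 V (n = 3).
Since E = E° − (0.0592/n)·log Q, log Q = n(E° − E)/0.0592 = −0.709.
For 3 Ce⁴⁺(aq) + Ga(s) → 3 Ce³⁺(aq) + Ga³⁺(aq), the reaction quotient is Q = ([Ce³⁺(aq)]^3·[Ga³⁺(aq)]) / [Ce⁴⁺(aq)]^3.
Solving for the unknown gives log [Ga³⁺(aq)] = −0.334, so [Ga³⁺(aq)] ≈ 0.46 M.

0.46 M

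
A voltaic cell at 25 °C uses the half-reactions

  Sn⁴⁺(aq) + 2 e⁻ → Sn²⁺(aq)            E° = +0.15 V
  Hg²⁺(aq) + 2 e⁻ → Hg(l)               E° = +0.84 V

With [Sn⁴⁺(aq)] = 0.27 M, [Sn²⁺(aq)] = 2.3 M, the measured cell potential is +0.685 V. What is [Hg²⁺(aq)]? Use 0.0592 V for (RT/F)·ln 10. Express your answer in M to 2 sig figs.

With Hg²⁺/Hg at the cathode and Sn⁴⁺/Sn²⁺ at the anode, E°cell = +0.84 − (+0.15) = +0.69 V (n = 2).
From the Nernst equation, log Q = n(E° − E)/0.0592 = 2·(+0.69 − (+0.685))/0.0592 = 0.169.
For Hg²⁺(aq) + Sn²⁺(aq) → Hg(l) + Sn⁴⁺(aq), the reaction quotient is Q = [Sn⁴⁺(aq)] / ([Hg²⁺(aq)]·[Sn²⁺(aq)]).
Solving for the unknown gives log [Hg²⁺(aq)] = −1.099, so [Hg²⁺(aq)] ≈ 0.080 M.

0.080 M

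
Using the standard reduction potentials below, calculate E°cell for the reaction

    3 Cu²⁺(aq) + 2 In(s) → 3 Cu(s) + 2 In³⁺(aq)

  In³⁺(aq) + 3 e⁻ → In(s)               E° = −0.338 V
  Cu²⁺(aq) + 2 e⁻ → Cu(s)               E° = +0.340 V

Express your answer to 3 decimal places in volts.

+0.678 V

Cu²⁺(aq) gains electrons, so the Cu²⁺/Cu couple is the cathode; the In³⁺/In couple is the anode.
E°cell = E°(cathode) − E°(anode) = +0.340 − (−0.338) = +0.678 V.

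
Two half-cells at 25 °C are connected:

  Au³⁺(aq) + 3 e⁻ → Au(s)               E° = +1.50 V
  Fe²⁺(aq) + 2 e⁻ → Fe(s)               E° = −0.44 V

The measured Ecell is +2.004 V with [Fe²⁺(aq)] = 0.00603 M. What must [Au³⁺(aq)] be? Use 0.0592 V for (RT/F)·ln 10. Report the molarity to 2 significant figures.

0.82 M

Au³⁺/Au is the cathode (higher E°); E°cell = +1.50 − (−0.44) = +1.94 V with n = 6.
Since E = E° − (0.0592/n)·log Q, log Q = n(E° − E)/0.0592 = −6.486.
For 2 Au³⁺(aq) + 3 Fe(s) → 2 Au(s) + 3 Fe²⁺(aq), the reaction quotient is Q = [Fe²⁺(aq)]^3 / [Au³⁺(aq)]^2.
Substituting the known concentrations and solving, log [Au³⁺(aq)] = −0.087 and [Au³⁺(aq)] = 0.82 M.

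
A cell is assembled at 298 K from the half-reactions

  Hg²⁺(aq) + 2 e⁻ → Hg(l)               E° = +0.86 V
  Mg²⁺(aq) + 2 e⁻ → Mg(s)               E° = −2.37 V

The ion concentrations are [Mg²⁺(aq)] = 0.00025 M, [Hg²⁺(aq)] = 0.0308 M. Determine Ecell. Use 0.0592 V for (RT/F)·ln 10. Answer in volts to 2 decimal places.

The Hg²⁺/Hg couple has the more positive E°, so it is the cathode; Mg²⁺/Mg is the anode.
E°cell = +0.86 − (−2.37) = +3.23 V, with n = 2 electrons transferred.
Balancing gives Hg²⁺(aq) + Mg(s) → Hg(l) + Mg²⁺(aq); hence Q = [Mg²⁺(aq)] / [Hg²⁺(aq)] = 0.00812 (log Q = −2.091).
By the Nernst equation, E = +3.23 − (0.0592/2)·(−2.091) = +3.29 V.

+3.29 V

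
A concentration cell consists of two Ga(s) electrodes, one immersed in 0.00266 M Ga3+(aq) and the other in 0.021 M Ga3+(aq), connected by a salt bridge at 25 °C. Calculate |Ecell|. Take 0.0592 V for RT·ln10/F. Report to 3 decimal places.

For a concentration cell E°cell = 0, since both electrodes use the same couple.
The compartment with the higher Ga3+(aq) concentration (0.021 M) acts as the cathode; ions are reduced there and produced at the dilute (0.00266 M) anode.
With n = 3, Ecell = −(0.0592/3)·log([dilute]/[conc]) = −(0.0592/3)·log(0.00266/0.021) = +0.018 V.

0.018 V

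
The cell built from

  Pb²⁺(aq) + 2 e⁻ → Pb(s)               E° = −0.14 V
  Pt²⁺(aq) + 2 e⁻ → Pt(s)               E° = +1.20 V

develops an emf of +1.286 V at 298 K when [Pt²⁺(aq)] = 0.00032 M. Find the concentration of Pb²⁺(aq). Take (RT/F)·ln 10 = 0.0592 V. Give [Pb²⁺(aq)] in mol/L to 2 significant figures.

0.021 M

With Pt²⁺/Pt at the cathode and Pb²⁺/Pb at the anode, E°cell = +1.20 − (−0.14) = +1.34 V (n = 2).
Rearranging E = E° − (0.0592/n)·log Q gives log Q = 2(+1.34 − (+1.286))/0.0592 = 1.824.
Balancing electrons gives Pt²⁺(aq) + Pb(s) → Pt(s) + Pb²⁺(aq); thus Q = [Pb²⁺(aq)] / [Pt²⁺(aq)].
Substituting the known concentrations and solving, log [Pb²⁺(aq)] = −1.671 and [Pb²⁺(aq)] = 0.021 M.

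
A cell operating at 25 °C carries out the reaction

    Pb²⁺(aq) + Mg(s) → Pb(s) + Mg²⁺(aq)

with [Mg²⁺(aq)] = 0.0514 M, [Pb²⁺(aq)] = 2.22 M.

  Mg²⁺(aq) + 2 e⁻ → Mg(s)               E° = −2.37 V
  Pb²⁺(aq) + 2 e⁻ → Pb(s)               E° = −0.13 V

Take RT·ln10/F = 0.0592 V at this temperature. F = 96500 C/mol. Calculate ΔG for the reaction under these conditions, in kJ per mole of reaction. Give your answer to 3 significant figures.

E°cell = −0.13 − (−2.37) = +2.24 V; the balanced reaction transfers n = 2 electrons.
Here Q = [Mg²⁺(aq)] / [Pb²⁺(aq)] = 0.0232 (log Q = −1.635), giving E = +2.24 − (0.0592/2)·(−1.635) = +2.2884 V.
Then ΔG = −nFE = −2 × 96500 × +2.2884 J/mol = −442 kJ/mol.

−442 kJ/mol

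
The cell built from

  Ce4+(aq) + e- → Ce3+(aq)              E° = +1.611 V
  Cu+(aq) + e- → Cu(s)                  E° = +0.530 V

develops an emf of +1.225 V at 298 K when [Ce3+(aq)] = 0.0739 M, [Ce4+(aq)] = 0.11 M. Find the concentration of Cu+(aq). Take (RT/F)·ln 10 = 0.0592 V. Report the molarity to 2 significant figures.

0.0055 M

Ce⁴⁺/Ce³⁺ is the cathode (higher E°); E°cell = +1.611 − (+0.530) = +1.081 V with n = 1.
From the Nernst equation, log Q = n(E° − E)/0.0592 = 1·(+1.081 − (+1.225))/0.0592 = −2.432.
The balanced reaction is Ce4+(aq) + Cu(s) → Ce3+(aq) + Cu+(aq), so Q = ([Ce3+(aq)]·[Cu+(aq)]) / [Ce4+(aq)].
Isolating [Cu+(aq)] in Q = 10^{−2.432} yields log [Cu+(aq)] = −2.259, i.e. 0.0055 M.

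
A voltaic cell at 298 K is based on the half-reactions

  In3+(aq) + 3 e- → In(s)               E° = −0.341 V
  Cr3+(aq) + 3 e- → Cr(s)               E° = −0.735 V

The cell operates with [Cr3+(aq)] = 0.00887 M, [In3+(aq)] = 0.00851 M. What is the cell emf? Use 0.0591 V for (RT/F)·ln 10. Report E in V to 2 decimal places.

In³⁺/In is reduced (cathode, E° = −0.341 V) and Cr³⁺/Cr is oxidized (anode).
E°cell = −0.341 − (−0.735) = +0.394 V, with n = 3 electrons transferred.
Balancing gives In3+(aq) + Cr(s) → In(s) + Cr3+(aq); hence Q = [Cr3+(aq)] / [In3+(aq)] = 1.04 (log Q = 0.018).
E = E° − (0.0591/n)·log Q = +0.394 − (0.0591/3)(0.018) = +0.39 V.

+0.39 V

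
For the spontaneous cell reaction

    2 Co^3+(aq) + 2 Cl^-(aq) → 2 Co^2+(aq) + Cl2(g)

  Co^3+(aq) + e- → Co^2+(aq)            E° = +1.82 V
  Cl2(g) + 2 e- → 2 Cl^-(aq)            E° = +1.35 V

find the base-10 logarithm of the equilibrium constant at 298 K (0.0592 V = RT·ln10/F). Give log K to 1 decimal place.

The Co³⁺/Co²⁺ couple is reduced (cathode); E°cell = +1.82 − (+1.35) = +0.47 V with n = 2.
At equilibrium E = 0, so log K = nE°cell / 0.0592 = (2)(+0.47) / 0.0592 = 15.9.

log K = 15.9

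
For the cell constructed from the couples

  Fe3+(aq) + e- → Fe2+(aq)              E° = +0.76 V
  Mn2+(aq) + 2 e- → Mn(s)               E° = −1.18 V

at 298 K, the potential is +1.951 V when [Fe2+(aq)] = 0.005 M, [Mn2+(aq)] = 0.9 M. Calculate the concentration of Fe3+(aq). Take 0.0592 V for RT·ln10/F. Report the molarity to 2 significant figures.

0.0073 M

The Fe³⁺/Fe²⁺ couple has the larger reduction potential, so it is the cathode: E°cell = +0.76 − (−1.18) = +1.94 V and n = 2.
Since E = E° − (0.0592/n)·log Q, log Q = n(E° − E)/0.0592 = −0.372.
The balanced reaction is 2 Fe3+(aq) + Mn(s) → 2 Fe2+(aq) + Mn2+(aq), so Q = ([Fe2+(aq)]^2·[Mn2+(aq)]) / [Fe3+(aq)]^2.
Isolating [Fe3+(aq)] in Q = 10^{−0.372} yields log [Fe3+(aq)] = −2.138, i.e. 0.0073 M.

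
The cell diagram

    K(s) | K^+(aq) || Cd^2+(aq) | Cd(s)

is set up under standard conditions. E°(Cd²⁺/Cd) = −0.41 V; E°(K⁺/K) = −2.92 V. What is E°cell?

+2.51 V

By convention the left-hand electrode in cell notation is the anode (oxidation) and the right-hand electrode is the cathode (reduction).
E°cell = E°(right) − E°(left) = −0.41 − (−2.92) = +2.51 V.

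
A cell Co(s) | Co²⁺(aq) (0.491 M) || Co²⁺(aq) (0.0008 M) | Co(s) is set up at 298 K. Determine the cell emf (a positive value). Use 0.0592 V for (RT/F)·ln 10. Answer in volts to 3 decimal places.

0.083 V

For a concentration cell E°cell = 0, since both electrodes use the same couple.
The compartment with the higher Co²⁺(aq) concentration (0.491 M) acts as the cathode; ions are reduced there and produced at the dilute (0.0008 M) anode.
With n = 2, Ecell = −(0.0592/2)·log([dilute]/[conc]) = −(0.0592/2)·log(0.0008/0.491) = +0.083 V.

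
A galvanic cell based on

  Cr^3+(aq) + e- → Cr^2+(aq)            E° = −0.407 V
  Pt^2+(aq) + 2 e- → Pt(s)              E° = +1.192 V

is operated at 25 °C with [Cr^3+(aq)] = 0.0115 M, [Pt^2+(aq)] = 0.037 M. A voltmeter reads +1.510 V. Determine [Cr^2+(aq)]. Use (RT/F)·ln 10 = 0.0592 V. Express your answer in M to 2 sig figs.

With Pt²⁺/Pt at the cathode and Cr³⁺/Cr²⁺ at the anode, E°cell = +1.192 − (−0.407) = +1.599 V (n = 2).
Rearranging E = E° − (0.0592/n)·log Q gives log Q = 2(+1.599 − (+1.510))/0.0592 = 3.007.
For Pt^2+(aq) + 2 Cr^2+(aq) → Pt(s) + 2 Cr^3+(aq), the reaction quotient is Q = [Cr^3+(aq)]^2 / ([Pt^2+(aq)]·[Cr^2+(aq)]^2).
Substituting the known concentrations and solving, log [Cr^2+(aq)] = −2.727 and [Cr^2+(aq)] = 0.0019 M.

0.0019 M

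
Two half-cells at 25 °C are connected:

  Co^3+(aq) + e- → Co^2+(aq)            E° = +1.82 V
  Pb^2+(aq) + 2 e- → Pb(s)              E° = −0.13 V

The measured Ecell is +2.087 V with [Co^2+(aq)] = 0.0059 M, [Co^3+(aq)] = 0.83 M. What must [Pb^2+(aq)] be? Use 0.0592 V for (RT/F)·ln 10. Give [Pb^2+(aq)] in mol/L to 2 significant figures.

0.47 M

With Co³⁺/Co²⁺ at the cathode and Pb²⁺/Pb at the anode, E°cell = +1.82 − (−0.13) = +1.95 V (n = 2).
From the Nernst equation, log Q = n(E° − E)/0.0592 = 2·(+1.95 − (+2.087))/0.0592 = −4.628.
The balanced reaction is 2 Co^3+(aq) + Pb(s) → 2 Co^2+(aq) + Pb^2+(aq), so Q = ([Co^2+(aq)]^2·[Pb^2+(aq)]) / [Co^3+(aq)]^2.
Substituting the known concentrations and solving, log [Pb^2+(aq)] = −0.332 and [Pb^2+(aq)] = 0.47 M.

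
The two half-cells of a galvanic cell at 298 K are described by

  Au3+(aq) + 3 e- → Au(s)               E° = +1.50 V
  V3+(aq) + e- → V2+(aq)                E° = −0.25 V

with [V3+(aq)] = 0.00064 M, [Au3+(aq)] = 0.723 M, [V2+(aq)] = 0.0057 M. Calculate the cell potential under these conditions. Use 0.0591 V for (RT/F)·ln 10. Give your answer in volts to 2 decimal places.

+1.80 V

The Au³⁺/Au couple has the more positive E°, so it is the cathode; V³⁺/V²⁺ is the anode.
E°cell = +1.50 − (−0.25) = +1.75 V, with n = 3 electrons transferred.
Balancing gives Au3+(aq) + 3 V2+(aq) → Au(s) + 3 V3+(aq); hence Q = [V3+(aq)]^3 / ([Au3+(aq)]·[V2+(aq)]^3) = 0.00196 (log Q = −2.708).
By the Nernst equation, E = +1.75 − (0.0591/3)·(−2.708) = +1.80 V.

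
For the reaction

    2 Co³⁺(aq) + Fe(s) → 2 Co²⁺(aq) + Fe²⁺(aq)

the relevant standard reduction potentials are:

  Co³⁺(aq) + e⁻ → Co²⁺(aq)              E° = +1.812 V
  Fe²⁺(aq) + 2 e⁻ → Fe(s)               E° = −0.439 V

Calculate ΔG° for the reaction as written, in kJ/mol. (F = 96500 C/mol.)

In the reaction as written Co³⁺(aq) is reduced, so the Co³⁺/Co²⁺ couple is the cathode and Fe²⁺/Fe is the anode.
E°cell = +1.812 − (−0.439) = +2.251 V; balancing electrons gives n = 2.
ΔG° = −nFE°cell = −(2)(96500)(+2.251) J/mol = −434 kJ/mol.

−434 kJ/mol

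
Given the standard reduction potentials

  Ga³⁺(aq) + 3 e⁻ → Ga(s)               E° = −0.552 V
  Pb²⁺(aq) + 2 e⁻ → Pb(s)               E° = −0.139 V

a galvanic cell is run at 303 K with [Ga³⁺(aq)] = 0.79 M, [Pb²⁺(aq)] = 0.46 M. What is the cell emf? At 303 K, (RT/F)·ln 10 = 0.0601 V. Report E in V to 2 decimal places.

+0.40 V

The Pb²⁺/Pb couple has the more positive E°, so it is the cathode; Ga³⁺/Ga is the anode.
E°cell = E°cat − E°an = −0.139 − (−0.552) = +0.413 V; n = 6.
Balancing gives 3 Pb²⁺(aq) + 2 Ga(s) → 3 Pb(s) + 2 Ga³⁺(aq); hence Q = [Ga³⁺(aq)]^2 / [Pb²⁺(aq)]^3 = 6.41 (log Q = 0.807).
Applying E = E° − (RT ln10/nF)·log Q gives +0.413 − (0.0601/6)(0.807) = +0.40 V.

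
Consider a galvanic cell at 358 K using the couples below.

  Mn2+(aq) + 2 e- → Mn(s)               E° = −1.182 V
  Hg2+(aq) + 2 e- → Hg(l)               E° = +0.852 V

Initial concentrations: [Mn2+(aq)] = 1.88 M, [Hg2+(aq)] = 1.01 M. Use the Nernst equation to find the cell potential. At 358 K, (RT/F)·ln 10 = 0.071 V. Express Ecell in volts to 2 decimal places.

+2.02 V

Since E°(Hg²⁺/Hg) > E°(Mn²⁺/Mn), Hg²⁺/Hg serves as the cathode.
E°cell = E°cat − E°an = +0.852 − (−1.182) = +2.034 V; n = 2.
The balanced reaction is Hg2+(aq) + Mn(s) → Hg(l) + Mn2+(aq), so Q = [Mn2+(aq)] / [Hg2+(aq)] = 1.86 and log Q = 0.270.
By the Nernst equation, E = +2.034 − (0.071/2)·(0.270) = +2.02 V.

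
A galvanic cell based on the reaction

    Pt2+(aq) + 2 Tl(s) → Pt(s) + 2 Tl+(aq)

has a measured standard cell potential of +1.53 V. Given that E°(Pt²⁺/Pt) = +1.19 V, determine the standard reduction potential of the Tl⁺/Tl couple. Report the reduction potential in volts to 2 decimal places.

−0.34 V

In the reaction as written the Pt²⁺/Pt couple is reduced (cathode) and Tl⁺/Tl is oxidized (anode), so E°cell = E°(Pt²⁺/Pt) − E°(Tl⁺/Tl).
E°(Tl⁺/Tl) = E°(cathode) − E°cell = +1.19 − (+1.53) = −0.34 V.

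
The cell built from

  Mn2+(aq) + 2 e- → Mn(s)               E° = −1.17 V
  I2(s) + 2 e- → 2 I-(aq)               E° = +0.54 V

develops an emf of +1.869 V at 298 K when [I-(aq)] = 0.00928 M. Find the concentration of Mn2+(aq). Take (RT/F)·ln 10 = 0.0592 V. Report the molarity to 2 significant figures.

With I₂/I⁻ at the cathode and Mn²⁺/Mn at the anode, E°cell = +0.54 − (−1.17) = +1.71 V (n = 2).
Since E = E° − (0.0592/n)·log Q, log Q = n(E° − E)/0.0592 = −5.372.
For I2(s) + Mn(s) → 2 I-(aq) + Mn2+(aq), the reaction quotient is Q = [I-(aq)]^2·[Mn2+(aq)].
Substituting the known concentrations and solving, log [Mn2+(aq)] = −1.307 and [Mn2+(aq)] = 0.049 M.

0.049 M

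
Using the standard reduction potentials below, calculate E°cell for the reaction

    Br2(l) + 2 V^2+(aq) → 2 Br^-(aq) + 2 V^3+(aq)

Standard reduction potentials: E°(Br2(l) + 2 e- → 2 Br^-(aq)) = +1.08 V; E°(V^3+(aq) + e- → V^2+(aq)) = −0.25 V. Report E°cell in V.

+1.33 V

In the reaction as written, Br2(l) is reduced (cathode) and V^3+(aq) is produced by oxidation at the anode.
E°cell = E°(cathode) − E°(anode) = +1.08 − (−0.25) = +1.33 V.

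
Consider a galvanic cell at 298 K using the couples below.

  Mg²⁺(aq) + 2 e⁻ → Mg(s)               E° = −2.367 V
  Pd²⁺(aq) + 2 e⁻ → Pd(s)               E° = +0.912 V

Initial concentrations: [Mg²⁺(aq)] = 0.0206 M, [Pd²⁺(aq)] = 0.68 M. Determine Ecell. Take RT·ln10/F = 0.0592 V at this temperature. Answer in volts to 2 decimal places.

+3.32 V

The Pd²⁺/Pd couple has the more positive E°, so it is the cathode; Mg²⁺/Mg is the anode.
E°cell = E°cat − E°an = +0.912 − (−2.367) = +3.279 V; n = 2.
The balanced reaction is Pd²⁺(aq) + Mg(s) → Pd(s) + Mg²⁺(aq), so Q = [Mg²⁺(aq)] / [Pd²⁺(aq)] = 0.0303 and log Q = −1.519.
By the Nernst equation, E = +3.279 − (0.0592/2)·(−1.519) = +3.32 V.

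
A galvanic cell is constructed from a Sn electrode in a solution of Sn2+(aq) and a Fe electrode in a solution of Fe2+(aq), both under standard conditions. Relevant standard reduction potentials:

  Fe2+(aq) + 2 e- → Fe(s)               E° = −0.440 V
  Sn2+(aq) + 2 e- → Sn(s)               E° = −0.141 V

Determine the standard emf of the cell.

+0.299 V

The Sn²⁺/Sn couple has the higher E°, so Sn ion is reduced (cathode) and Fe is oxidized (anode).
E°cell = E°(cathode) − E°(anode) = −0.141 − (−0.440) = +0.299 V.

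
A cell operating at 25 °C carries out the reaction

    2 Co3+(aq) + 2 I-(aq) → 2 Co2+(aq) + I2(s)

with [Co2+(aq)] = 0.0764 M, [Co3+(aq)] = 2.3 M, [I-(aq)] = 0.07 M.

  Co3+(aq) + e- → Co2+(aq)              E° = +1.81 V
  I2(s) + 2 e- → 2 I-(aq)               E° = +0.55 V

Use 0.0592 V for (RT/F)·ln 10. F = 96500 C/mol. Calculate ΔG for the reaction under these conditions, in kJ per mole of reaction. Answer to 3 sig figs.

−247 kJ/mol

With Co³⁺/Co²⁺ reduced at the cathode, E°cell = +1.81 − (+0.55) = +1.26 V and n = 2.
Here Q = [Co2+(aq)]^2 / ([Co3+(aq)]^2·[I-(aq)]^2) = 0.225 (log Q = −0.647), giving E = +1.26 − (0.0592/2)·(−0.647) = +1.2792 V.
Finally ΔG = −nFE = −(2)(96500 C/mol)(+1.2792 V) = −247 kJ/mol.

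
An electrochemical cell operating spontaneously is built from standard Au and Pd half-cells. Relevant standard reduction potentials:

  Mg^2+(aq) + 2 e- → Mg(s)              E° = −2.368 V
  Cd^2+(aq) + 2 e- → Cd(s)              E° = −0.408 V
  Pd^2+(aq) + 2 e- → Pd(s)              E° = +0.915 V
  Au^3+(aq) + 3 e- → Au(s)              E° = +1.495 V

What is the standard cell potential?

+0.580 V

Of the two couples in this cell, the one with the more positive reduction potential is reduced at the cathode: here that is Au³⁺/Au (+1.495 V); Pd²⁺/Pd (+0.915 V) is the anode.
E°cell = E°(cathode) − E°(anode) = +1.495 − (+0.915) = +0.580 V.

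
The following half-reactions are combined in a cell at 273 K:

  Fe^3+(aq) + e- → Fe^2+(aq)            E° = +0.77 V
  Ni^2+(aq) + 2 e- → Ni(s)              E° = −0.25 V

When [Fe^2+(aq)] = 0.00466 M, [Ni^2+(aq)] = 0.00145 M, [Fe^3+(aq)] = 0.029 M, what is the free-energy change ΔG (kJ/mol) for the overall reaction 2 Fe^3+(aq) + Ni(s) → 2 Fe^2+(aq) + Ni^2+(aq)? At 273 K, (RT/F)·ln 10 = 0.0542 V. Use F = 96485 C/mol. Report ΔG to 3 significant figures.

−220 kJ/mol

E°cell = +0.77 − (−0.25) = +1.02 V; the balanced reaction transfers n = 2 electrons.
Here Q = ([Fe^2+(aq)]^2·[Ni^2+(aq)]) / [Fe^3+(aq)]^2 = 3.74×10^−5 (log Q = −4.427), giving E = +1.02 − (0.0542/2)·(−4.427) = +1.1400 V.
ΔG = −nFE = −(2)(96485)(+1.1400) J/mol = −220 kJ/mol.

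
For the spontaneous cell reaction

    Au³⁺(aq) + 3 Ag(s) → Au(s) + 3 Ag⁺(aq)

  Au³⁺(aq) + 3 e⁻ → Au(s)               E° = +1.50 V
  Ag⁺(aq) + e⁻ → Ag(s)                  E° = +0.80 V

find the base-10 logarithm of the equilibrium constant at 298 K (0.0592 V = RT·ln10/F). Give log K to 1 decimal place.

log K = 35.5

The Au³⁺/Au couple is reduced (cathode); E°cell = +1.50 − (+0.80) = +0.70 V with n = 3.
At equilibrium E = 0, so log K = nE°cell / 0.0592 = (3)(+0.70) / 0.0592 = 35.5.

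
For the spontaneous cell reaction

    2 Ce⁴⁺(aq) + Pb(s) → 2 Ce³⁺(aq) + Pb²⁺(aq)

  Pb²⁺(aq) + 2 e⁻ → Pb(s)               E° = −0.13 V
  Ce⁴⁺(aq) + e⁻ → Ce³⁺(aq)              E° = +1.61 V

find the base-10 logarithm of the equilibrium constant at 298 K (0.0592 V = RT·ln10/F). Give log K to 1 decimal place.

The Ce⁴⁺/Ce³⁺ couple is reduced (cathode); E°cell = +1.61 − (−0.13) = +1.74 V with n = 2.
At equilibrium E = 0, so log K = nE°cell / 0.0592 = (2)(+1.74) / 0.0592 = 58.8.

log K = 58.8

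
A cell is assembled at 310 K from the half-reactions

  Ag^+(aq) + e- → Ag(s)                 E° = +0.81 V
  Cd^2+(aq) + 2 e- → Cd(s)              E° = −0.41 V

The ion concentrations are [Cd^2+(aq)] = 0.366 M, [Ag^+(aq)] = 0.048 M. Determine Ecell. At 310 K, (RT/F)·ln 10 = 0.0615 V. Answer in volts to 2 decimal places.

Ag⁺/Ag is reduced (cathode, E° = +0.81 V) and Cd²⁺/Cd is oxidized (anode).
E°cell = +0.81 − (−0.41) = +1.22 V, with n = 2 electrons transferred.
For the overall reaction 2 Ag^+(aq) + Cd(s) → 2 Ag(s) + Cd^2+(aq), Q = [Cd^2+(aq)] / [Ag^+(aq)]^2 = 159, giving log Q = 2.201.
By the Nernst equation, E = +1.22 − (0.0615/2)·(2.201) = +1.15 V.

+1.15 V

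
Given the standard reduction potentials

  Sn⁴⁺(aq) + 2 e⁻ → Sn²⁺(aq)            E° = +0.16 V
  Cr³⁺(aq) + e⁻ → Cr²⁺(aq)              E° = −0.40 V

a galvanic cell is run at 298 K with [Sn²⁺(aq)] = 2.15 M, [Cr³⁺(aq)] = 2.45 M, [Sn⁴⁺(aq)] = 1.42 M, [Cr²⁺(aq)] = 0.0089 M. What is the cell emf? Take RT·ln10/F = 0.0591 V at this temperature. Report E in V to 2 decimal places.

+0.41 V

Sn⁴⁺/Sn²⁺ is reduced (cathode, E° = +0.16 V) and Cr³⁺/Cr²⁺ is oxidized (anode).
E°cell = +0.16 − (−0.40) = +0.56 V, with n = 2 electrons transferred.
Balancing gives Sn⁴⁺(aq) + 2 Cr²⁺(aq) → Sn²⁺(aq) + 2 Cr³⁺(aq); hence Q = ([Sn²⁺(aq)]·[Cr³⁺(aq)]^2) / ([Sn⁴⁺(aq)]·[Cr²⁺(aq)]^2) = 1.15×10^5 (log Q = 5.060).
Applying E = E° − (RT ln10/nF)·log Q gives +0.56 − (0.0591/2)(5.060) = +0.41 V.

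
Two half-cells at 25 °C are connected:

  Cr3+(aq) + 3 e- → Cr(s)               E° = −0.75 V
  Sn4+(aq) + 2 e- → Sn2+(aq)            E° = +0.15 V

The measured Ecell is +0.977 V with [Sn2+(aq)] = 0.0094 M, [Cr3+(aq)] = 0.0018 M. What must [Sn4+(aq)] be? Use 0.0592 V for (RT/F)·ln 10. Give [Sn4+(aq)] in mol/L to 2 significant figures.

With Sn⁴⁺/Sn²⁺ at the cathode and Cr³⁺/Cr at the anode, E°cell = +0.15 − (−0.75) = +0.90 V (n = 6).
Since E = E° − (0.0592/n)·log Q, log Q = n(E° − E)/0.0592 = −7.804.
For 3 Sn4+(aq) + 2 Cr(s) → 3 Sn2+(aq) + 2 Cr3+(aq), the reaction quotient is Q = ([Sn2+(aq)]^3·[Cr3+(aq)]^2) / [Sn4+(aq)]^3.
Solving for the unknown gives log [Sn4+(aq)] = −1.255, so [Sn4+(aq)] ≈ 0.056 M.

0.056 M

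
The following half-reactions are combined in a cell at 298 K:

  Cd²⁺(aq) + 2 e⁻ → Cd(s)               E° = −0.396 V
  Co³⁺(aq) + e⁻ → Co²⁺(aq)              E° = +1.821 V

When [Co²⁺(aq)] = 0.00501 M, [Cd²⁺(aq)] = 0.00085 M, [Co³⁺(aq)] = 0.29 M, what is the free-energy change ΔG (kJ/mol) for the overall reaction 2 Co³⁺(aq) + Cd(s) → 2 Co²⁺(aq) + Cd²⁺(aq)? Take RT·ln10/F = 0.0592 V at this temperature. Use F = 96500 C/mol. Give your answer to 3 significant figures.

E°cell = +1.821 − (−0.396) = +2.217 V; the balanced reaction transfers n = 2 electrons.
Q = ([Co²⁺(aq)]^2·[Cd²⁺(aq)]) / [Co³⁺(aq)]^2 = 2.54×10^−7, so log Q = −6.596 and E = +2.217 − (0.0592/2)(−6.596) = +2.4122 V.
Then ΔG = −nFE = −2 × 96500 × +2.4122 J/mol = −466 kJ/mol.

−466 kJ/mol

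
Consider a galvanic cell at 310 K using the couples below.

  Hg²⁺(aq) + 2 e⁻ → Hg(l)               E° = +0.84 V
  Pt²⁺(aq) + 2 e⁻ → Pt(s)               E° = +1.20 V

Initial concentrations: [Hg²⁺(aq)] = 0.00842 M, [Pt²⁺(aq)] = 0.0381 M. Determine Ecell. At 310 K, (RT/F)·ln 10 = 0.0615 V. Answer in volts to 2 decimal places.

Pt²⁺/Pt is reduced (cathode, E° = +1.20 V) and Hg²⁺/Hg is oxidized (anode).
E°cell = E°cat − E°an = +1.20 − (+0.84) = +0.36 V; n = 2.
Balancing gives Pt²⁺(aq) + Hg(l) → Pt(s) + Hg²⁺(aq); hence Q = [Hg²⁺(aq)] / [Pt²⁺(aq)] = 0.221 (log Q = −0.656).
By the Nernst equation, E = +0.36 − (0.0615/2)·(−0.656) = +0.38 V.

+0.38 V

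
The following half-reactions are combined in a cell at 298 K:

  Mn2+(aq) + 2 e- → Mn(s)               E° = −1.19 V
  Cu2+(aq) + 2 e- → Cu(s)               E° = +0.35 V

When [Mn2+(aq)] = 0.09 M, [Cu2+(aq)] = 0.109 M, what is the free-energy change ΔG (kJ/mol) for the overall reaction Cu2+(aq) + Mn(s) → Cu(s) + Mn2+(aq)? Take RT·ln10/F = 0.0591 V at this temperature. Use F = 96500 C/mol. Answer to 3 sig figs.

With Cu²⁺/Cu reduced at the cathode, E°cell = +0.35 − (−1.19) = +1.54 V and n = 2.
Q = [Mn2+(aq)] / [Cu2+(aq)] = 0.826, so log Q = −0.083 and E = +1.54 − (0.0591/2)(−0.083) = +1.5425 V.
Then ΔG = −nFE = −2 × 96500 × +1.5425 J/mol = −298 kJ/mol.

−298 kJ/mol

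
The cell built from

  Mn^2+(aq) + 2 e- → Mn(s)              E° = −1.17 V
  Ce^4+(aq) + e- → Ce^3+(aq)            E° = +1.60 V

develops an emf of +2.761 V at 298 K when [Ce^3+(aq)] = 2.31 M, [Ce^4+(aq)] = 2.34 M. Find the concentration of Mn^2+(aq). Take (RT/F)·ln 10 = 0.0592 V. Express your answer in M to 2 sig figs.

2.1 M

Ce⁴⁺/Ce³⁺ is the cathode (higher E°); E°cell = +1.60 − (−1.17) = +2.77 V with n = 2.
From the Nernst equation, log Q = n(E° − E)/0.0592 = 2·(+2.77 − (+2.761))/0.0592 = 0.304.
For 2 Ce^4+(aq) + Mn(s) → 2 Ce^3+(aq) + Mn^2+(aq), the reaction quotient is Q = ([Ce^3+(aq)]^2·[Mn^2+(aq)]) / [Ce^4+(aq)]^2.
Solving for the unknown gives log [Mn^2+(aq)] = 0.315, so [Mn^2+(aq)] ≈ 2.1 M.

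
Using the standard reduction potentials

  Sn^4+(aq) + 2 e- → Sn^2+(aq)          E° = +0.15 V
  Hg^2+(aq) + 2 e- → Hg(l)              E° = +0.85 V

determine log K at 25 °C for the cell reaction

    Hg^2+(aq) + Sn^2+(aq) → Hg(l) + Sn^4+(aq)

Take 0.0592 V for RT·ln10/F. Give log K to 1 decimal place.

log K = 23.6

The Hg²⁺/Hg couple is reduced (cathode); E°cell = +0.85 − (+0.15) = +0.70 V with n = 2.
At equilibrium E = 0, so log K = nE°cell / 0.0592 = (2)(+0.70) / 0.0592 = 23.6.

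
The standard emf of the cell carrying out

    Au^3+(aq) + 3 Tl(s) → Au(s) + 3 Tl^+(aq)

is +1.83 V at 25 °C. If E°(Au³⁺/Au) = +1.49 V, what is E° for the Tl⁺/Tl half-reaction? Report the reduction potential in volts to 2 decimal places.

In the reaction as written the Au³⁺/Au couple is reduced (cathode) and Tl⁺/Tl is oxidized (anode), so E°cell = E°(Au³⁺/Au) − E°(Tl⁺/Tl).
E°(Tl⁺/Tl) = E°(cathode) − E°cell = +1.49 − (+1.83) = −0.34 V.

−0.34 V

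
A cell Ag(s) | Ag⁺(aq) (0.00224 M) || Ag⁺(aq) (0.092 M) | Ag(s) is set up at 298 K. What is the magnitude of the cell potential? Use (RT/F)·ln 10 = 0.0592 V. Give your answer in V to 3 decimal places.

For a concentration cell E°cell = 0, since both electrodes use the same couple.
The compartment with the higher Ag⁺(aq) concentration (0.092 M) acts as the cathode; ions are reduced there and produced at the dilute (0.00224 M) anode.
With n = 1, Ecell = −(0.0592/1)·log([dilute]/[conc]) = −(0.0592/1)·log(0.00224/0.092) = +0.096 V.

0.096 V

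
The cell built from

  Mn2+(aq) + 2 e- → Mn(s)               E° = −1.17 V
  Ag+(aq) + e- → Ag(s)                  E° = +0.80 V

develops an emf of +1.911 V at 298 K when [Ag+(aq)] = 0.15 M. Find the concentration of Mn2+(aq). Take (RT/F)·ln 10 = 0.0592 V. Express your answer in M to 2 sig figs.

With Ag⁺/Ag at the cathode and Mn²⁺/Mn at the anode, E°cell = +0.80 − (−1.17) = +1.97 V (n = 2).
Since E = E° − (0.0592/n)·log Q, log Q = n(E° − E)/0.0592 = 1.993.
For 2 Ag+(aq) + Mn(s) → 2 Ag(s) + Mn2+(aq), the reaction quotient is Q = [Mn2+(aq)] / [Ag+(aq)]^2.
Isolating [Mn2+(aq)] in Q = 10^{1.993} yields log [Mn2+(aq)] = 0.345, i.e. 2.2 M.

2.2 M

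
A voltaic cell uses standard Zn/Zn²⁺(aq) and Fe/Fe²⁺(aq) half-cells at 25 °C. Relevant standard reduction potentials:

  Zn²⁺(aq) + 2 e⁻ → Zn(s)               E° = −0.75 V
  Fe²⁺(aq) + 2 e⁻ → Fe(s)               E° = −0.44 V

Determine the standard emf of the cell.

+0.31 V

Of the two couples in this cell, the one with the more positive reduction potential is reduced at the cathode: here that is Fe²⁺/Fe (−0.44 V); Zn²⁺/Zn (−0.75 V) is the anode.
E°cell = E°(cathode) − E°(anode) = −0.44 − (−0.75) = +0.31 V.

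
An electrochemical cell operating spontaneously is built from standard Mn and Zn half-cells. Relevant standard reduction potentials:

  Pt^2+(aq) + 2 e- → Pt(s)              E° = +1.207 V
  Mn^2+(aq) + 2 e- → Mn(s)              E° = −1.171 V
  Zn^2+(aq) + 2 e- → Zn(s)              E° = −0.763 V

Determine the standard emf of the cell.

+0.408 V

Of the two couples in this cell, the one with the more positive reduction potential is reduced at the cathode: here that is Zn²⁺/Zn (−0.763 V); Mn²⁺/Mn (−1.171 V) is the anode.
E°cell = E°(cathode) − E°(anode) = −0.763 − (−1.171) = +0.408 V.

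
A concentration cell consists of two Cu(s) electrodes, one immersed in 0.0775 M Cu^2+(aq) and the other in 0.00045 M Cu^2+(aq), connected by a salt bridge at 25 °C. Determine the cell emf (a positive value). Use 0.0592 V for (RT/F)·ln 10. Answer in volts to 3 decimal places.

For a concentration cell E°cell = 0, since both electrodes use the same couple.
The compartment with the higher Cu^2+(aq) concentration (0.0775 M) acts as the cathode; ions are reduced there and produced at the dilute (0.00045 M) anode.
With n = 2, Ecell = −(0.0592/2)·log([dilute]/[conc]) = −(0.0592/2)·log(0.00045/0.0775) = +0.066 V.

0.066 V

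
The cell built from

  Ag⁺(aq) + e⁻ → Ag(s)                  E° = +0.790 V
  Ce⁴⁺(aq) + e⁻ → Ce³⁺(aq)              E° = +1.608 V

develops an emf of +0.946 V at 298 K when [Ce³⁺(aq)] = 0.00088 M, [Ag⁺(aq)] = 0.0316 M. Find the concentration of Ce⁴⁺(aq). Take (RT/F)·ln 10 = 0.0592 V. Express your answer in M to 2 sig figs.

The Ce⁴⁺/Ce³⁺ couple has the larger reduction potential, so it is the cathode: E°cell = +1.608 − (+0.790) = +0.818 V and n = 1.
Rearranging E = E° − (0.0592/n)·log Q gives log Q = 1(+0.818 − (+0.946))/0.0592 = −2.162.
The balanced reaction is Ce⁴⁺(aq) + Ag(s) → Ce³⁺(aq) + Ag⁺(aq), so Q = ([Ce³⁺(aq)]·[Ag⁺(aq)]) / [Ce⁴⁺(aq)].
Isolating [Ce⁴⁺(aq)] in Q = 10^{−2.162} yields log [Ce⁴⁺(aq)] = −2.394, i.e. 0.0040 M.

0.0040 M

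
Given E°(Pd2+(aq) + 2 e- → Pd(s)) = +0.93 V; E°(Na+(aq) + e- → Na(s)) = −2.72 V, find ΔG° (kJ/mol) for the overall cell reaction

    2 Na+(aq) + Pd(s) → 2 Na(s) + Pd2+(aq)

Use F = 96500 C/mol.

+704 kJ/mol

In the reaction as written Na+(aq) is reduced, so the Na⁺/Na couple is the cathode and Pd²⁺/Pd is the anode.
E°cell = −2.72 − (+0.93) = −3.65 V; balancing electrons gives n = 2.
ΔG° = −nFE°cell = −(2)(96500)(−3.65) J/mol = +704 kJ/mol.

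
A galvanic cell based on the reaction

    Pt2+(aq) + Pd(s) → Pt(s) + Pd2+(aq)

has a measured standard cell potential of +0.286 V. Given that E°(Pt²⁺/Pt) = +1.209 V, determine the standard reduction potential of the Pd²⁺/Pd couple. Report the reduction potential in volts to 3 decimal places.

In the reaction as written the Pt²⁺/Pt couple is reduced (cathode) and Pd²⁺/Pd is oxidized (anode), so E°cell = E°(Pt²⁺/Pt) − E°(Pd²⁺/Pd).
E°(Pd²⁺/Pd) = E°(cathode) − E°cell = +1.209 − (+0.286) = +0.923 V.

+0.923 V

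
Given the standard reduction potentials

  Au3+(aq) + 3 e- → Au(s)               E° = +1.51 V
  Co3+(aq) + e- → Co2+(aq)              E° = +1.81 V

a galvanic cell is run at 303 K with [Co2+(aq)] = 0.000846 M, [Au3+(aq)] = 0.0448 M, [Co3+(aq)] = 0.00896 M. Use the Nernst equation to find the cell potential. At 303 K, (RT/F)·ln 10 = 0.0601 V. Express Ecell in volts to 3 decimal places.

The Co³⁺/Co²⁺ couple has the more positive E°, so it is the cathode; Au³⁺/Au is the anode.
E°cell = E°cat − E°an = +1.81 − (+1.51) = +0.30 V; n = 3.
Balancing gives 3 Co3+(aq) + Au(s) → 3 Co2+(aq) + Au3+(aq); hence Q = ([Co2+(aq)]^3·[Au3+(aq)]) / [Co3+(aq)]^3 = 3.77×10^−5 (log Q = −4.424).
E = E° − (0.0601/n)·log Q = +0.30 − (0.0601/3)(−4.424) = +0.389 V.

+0.389 V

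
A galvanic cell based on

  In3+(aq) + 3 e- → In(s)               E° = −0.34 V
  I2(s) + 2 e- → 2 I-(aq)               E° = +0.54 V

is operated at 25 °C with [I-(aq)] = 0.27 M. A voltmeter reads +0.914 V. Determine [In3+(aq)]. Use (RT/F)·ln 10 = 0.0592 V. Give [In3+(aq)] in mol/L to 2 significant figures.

0.96 M

The I₂/I⁻ couple has the larger reduction potential, so it is the cathode: E°cell = +0.54 − (−0.34) = +0.88 V and n = 6.
From the Nernst equation, log Q = n(E° − E)/0.0592 = 6·(+0.88 − (+0.914))/0.0592 = −3.446.
Balancing electrons gives 3 I2(s) + 2 In(s) → 6 I-(aq) + 2 In3+(aq); thus Q = [I-(aq)]^6·[In3+(aq)]^2.
Isolating [In3+(aq)] in Q = 10^{−3.446} yields log [In3+(aq)] = −0.017, i.e. 0.96 M.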